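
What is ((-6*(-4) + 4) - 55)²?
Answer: 729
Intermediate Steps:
((-6*(-4) + 4) - 55)² = ((24 + 4) - 55)² = (28 - 55)² = (-27)² = 729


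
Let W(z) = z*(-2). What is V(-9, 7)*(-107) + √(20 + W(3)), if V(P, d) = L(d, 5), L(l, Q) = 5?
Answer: -535 + √14 ≈ -531.26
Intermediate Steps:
V(P, d) = 5
W(z) = -2*z
V(-9, 7)*(-107) + √(20 + W(3)) = 5*(-107) + √(20 - 2*3) = -535 + √(20 - 6) = -535 + √14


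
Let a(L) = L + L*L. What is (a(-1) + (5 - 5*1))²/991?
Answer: 0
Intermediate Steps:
a(L) = L + L²
(a(-1) + (5 - 5*1))²/991 = (-(1 - 1) + (5 - 5*1))²/991 = (-1*0 + (5 - 5))²*(1/991) = (0 + 0)²*(1/991) = 0²*(1/991) = 0*(1/991) = 0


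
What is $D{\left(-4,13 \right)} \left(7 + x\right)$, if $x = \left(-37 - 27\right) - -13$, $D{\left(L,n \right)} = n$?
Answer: $-572$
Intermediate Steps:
$x = -51$ ($x = -64 + 13 = -51$)
$D{\left(-4,13 \right)} \left(7 + x\right) = 13 \left(7 - 51\right) = 13 \left(-44\right) = -572$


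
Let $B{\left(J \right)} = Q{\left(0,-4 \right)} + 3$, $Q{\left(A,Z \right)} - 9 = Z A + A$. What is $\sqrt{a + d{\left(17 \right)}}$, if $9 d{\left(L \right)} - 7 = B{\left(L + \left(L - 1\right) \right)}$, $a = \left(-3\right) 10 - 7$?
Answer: $\frac{i \sqrt{314}}{3} \approx 5.9067 i$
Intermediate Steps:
$Q{\left(A,Z \right)} = 9 + A + A Z$ ($Q{\left(A,Z \right)} = 9 + \left(Z A + A\right) = 9 + \left(A Z + A\right) = 9 + \left(A + A Z\right) = 9 + A + A Z$)
$a = -37$ ($a = -30 - 7 = -37$)
$B{\left(J \right)} = 12$ ($B{\left(J \right)} = \left(9 + 0 + 0 \left(-4\right)\right) + 3 = \left(9 + 0 + 0\right) + 3 = 9 + 3 = 12$)
$d{\left(L \right)} = \frac{19}{9}$ ($d{\left(L \right)} = \frac{7}{9} + \frac{1}{9} \cdot 12 = \frac{7}{9} + \frac{4}{3} = \frac{19}{9}$)
$\sqrt{a + d{\left(17 \right)}} = \sqrt{-37 + \frac{19}{9}} = \sqrt{- \frac{314}{9}} = \frac{i \sqrt{314}}{3}$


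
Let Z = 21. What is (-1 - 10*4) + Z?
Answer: -20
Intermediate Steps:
(-1 - 10*4) + Z = (-1 - 10*4) + 21 = (-1 - 40) + 21 = -41 + 21 = -20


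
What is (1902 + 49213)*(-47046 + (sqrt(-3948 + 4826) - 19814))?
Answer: -3417548900 + 51115*sqrt(878) ≈ -3.4160e+9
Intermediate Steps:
(1902 + 49213)*(-47046 + (sqrt(-3948 + 4826) - 19814)) = 51115*(-47046 + (sqrt(878) - 19814)) = 51115*(-47046 + (-19814 + sqrt(878))) = 51115*(-66860 + sqrt(878)) = -3417548900 + 51115*sqrt(878)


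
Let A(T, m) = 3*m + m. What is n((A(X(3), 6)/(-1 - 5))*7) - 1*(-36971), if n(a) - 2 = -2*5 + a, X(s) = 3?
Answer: 36935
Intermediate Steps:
A(T, m) = 4*m
n(a) = -8 + a (n(a) = 2 + (-2*5 + a) = 2 + (-10 + a) = -8 + a)
n((A(X(3), 6)/(-1 - 5))*7) - 1*(-36971) = (-8 + ((4*6)/(-1 - 5))*7) - 1*(-36971) = (-8 + (24/(-6))*7) + 36971 = (-8 - ⅙*24*7) + 36971 = (-8 - 4*7) + 36971 = (-8 - 28) + 36971 = -36 + 36971 = 36935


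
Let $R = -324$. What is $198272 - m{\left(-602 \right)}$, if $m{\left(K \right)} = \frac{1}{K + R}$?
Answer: $\frac{183599873}{926} \approx 1.9827 \cdot 10^{5}$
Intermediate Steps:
$m{\left(K \right)} = \frac{1}{-324 + K}$ ($m{\left(K \right)} = \frac{1}{K - 324} = \frac{1}{-324 + K}$)
$198272 - m{\left(-602 \right)} = 198272 - \frac{1}{-324 - 602} = 198272 - \frac{1}{-926} = 198272 - - \frac{1}{926} = 198272 + \frac{1}{926} = \frac{183599873}{926}$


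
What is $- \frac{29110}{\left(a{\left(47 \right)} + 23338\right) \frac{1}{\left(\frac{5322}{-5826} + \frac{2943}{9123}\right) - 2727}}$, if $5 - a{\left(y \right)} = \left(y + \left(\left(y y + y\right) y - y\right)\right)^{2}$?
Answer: $- \frac{234453698622430}{33197750362035291} \approx -0.0070623$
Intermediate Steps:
$a{\left(y \right)} = 5 - y^{2} \left(y + y^{2}\right)^{2}$ ($a{\left(y \right)} = 5 - \left(y + \left(\left(y y + y\right) y - y\right)\right)^{2} = 5 - \left(y + \left(\left(y^{2} + y\right) y - y\right)\right)^{2} = 5 - \left(y + \left(\left(y + y^{2}\right) y - y\right)\right)^{2} = 5 - \left(y + \left(y \left(y + y^{2}\right) - y\right)\right)^{2} = 5 - \left(y + \left(- y + y \left(y + y^{2}\right)\right)\right)^{2} = 5 - \left(y \left(y + y^{2}\right)\right)^{2} = 5 - y^{2} \left(y + y^{2}\right)^{2}$)
$- \frac{29110}{\left(a{\left(47 \right)} + 23338\right) \frac{1}{\left(\frac{5322}{-5826} + \frac{2943}{9123}\right) - 2727}} = - \frac{29110}{\left(\left(5 - 47^{4} \left(1 + 47\right)^{2}\right) + 23338\right) \frac{1}{\left(\frac{5322}{-5826} + \frac{2943}{9123}\right) - 2727}} = - \frac{29110}{\left(\left(5 - 4879681 \cdot 48^{2}\right) + 23338\right) \frac{1}{\left(5322 \left(- \frac{1}{5826}\right) + 2943 \cdot \frac{1}{9123}\right) - 2727}} = - \frac{29110}{\left(\left(5 - 4879681 \cdot 2304\right) + 23338\right) \frac{1}{\left(- \frac{887}{971} + \frac{981}{3041}\right) - 2727}} = - \frac{29110}{\left(\left(5 - 11242785024\right) + 23338\right) \frac{1}{- \frac{1744816}{2952811} - 2727}} = - \frac{29110}{\left(-11242785019 + 23338\right) \frac{1}{- \frac{8054060413}{2952811}}} = - \frac{29110}{\left(-11242761681\right) \left(- \frac{2952811}{8054060413}\right)} = - \frac{29110}{\frac{33197750362035291}{8054060413}} = \left(-29110\right) \frac{8054060413}{33197750362035291} = - \frac{234453698622430}{33197750362035291}$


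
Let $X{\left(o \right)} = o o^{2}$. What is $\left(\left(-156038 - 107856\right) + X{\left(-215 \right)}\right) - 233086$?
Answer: $-10435355$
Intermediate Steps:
$X{\left(o \right)} = o^{3}$
$\left(\left(-156038 - 107856\right) + X{\left(-215 \right)}\right) - 233086 = \left(\left(-156038 - 107856\right) + \left(-215\right)^{3}\right) - 233086 = \left(\left(-156038 - 107856\right) - 9938375\right) - 233086 = \left(-263894 - 9938375\right) - 233086 = -10202269 - 233086 = -10435355$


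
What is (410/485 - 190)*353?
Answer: -6476844/97 ≈ -66772.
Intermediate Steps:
(410/485 - 190)*353 = (410*(1/485) - 190)*353 = (82/97 - 190)*353 = -18348/97*353 = -6476844/97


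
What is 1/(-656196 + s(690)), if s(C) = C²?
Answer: -1/180096 ≈ -5.5526e-6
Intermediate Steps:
1/(-656196 + s(690)) = 1/(-656196 + 690²) = 1/(-656196 + 476100) = 1/(-180096) = -1/180096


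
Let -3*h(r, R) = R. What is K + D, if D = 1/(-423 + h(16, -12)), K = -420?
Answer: -175981/419 ≈ -420.00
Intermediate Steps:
h(r, R) = -R/3
D = -1/419 (D = 1/(-423 - ⅓*(-12)) = 1/(-423 + 4) = 1/(-419) = -1/419 ≈ -0.0023866)
K + D = -420 - 1/419 = -175981/419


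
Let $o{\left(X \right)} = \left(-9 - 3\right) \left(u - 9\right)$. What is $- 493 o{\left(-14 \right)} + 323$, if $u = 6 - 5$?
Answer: $-47005$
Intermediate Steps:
$u = 1$ ($u = 6 - 5 = 1$)
$o{\left(X \right)} = 96$ ($o{\left(X \right)} = \left(-9 - 3\right) \left(1 - 9\right) = \left(-12\right) \left(-8\right) = 96$)
$- 493 o{\left(-14 \right)} + 323 = \left(-493\right) 96 + 323 = -47328 + 323 = -47005$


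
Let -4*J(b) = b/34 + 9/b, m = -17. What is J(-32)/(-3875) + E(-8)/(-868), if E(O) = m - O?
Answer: 121469/11804800 ≈ 0.010290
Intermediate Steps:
J(b) = -9/(4*b) - b/136 (J(b) = -(b/34 + 9/b)/4 = -(9/b + b/34)/4 = -9/(4*b) - b/136)
E(O) = -17 - O
J(-32)/(-3875) + E(-8)/(-868) = ((1/136)*(-306 - 1*(-32)**2)/(-32))/(-3875) + (-17 - 1*(-8))/(-868) = ((1/136)*(-1/32)*(-306 - 1*1024))*(-1/3875) + (-17 + 8)*(-1/868) = ((1/136)*(-1/32)*(-306 - 1024))*(-1/3875) - 9*(-1/868) = ((1/136)*(-1/32)*(-1330))*(-1/3875) + 9/868 = (665/2176)*(-1/3875) + 9/868 = -133/1686400 + 9/868 = 121469/11804800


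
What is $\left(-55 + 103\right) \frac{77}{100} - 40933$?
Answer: $- \frac{1022401}{25} \approx -40896.0$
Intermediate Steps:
$\left(-55 + 103\right) \frac{77}{100} - 40933 = 48 \cdot 77 \cdot \frac{1}{100} - 40933 = 48 \cdot \frac{77}{100} - 40933 = \frac{924}{25} - 40933 = - \frac{1022401}{25}$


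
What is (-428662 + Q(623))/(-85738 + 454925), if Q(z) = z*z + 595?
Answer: -39938/369187 ≈ -0.10818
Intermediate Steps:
Q(z) = 595 + z² (Q(z) = z² + 595 = 595 + z²)
(-428662 + Q(623))/(-85738 + 454925) = (-428662 + (595 + 623²))/(-85738 + 454925) = (-428662 + (595 + 388129))/369187 = (-428662 + 388724)*(1/369187) = -39938*1/369187 = -39938/369187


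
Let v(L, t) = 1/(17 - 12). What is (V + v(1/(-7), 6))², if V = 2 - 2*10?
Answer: 7921/25 ≈ 316.84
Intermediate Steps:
V = -18 (V = 2 - 20 = -18)
v(L, t) = ⅕ (v(L, t) = 1/5 = ⅕)
(V + v(1/(-7), 6))² = (-18 + ⅕)² = (-89/5)² = 7921/25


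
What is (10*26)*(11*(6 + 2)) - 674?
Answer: 22206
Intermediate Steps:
(10*26)*(11*(6 + 2)) - 674 = 260*(11*8) - 674 = 260*88 - 674 = 22880 - 674 = 22206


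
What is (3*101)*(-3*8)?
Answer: -7272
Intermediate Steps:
(3*101)*(-3*8) = 303*(-24) = -7272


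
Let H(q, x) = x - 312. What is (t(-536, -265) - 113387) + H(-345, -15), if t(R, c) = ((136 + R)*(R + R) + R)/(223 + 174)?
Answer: -44716194/397 ≈ -1.1264e+5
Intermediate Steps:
H(q, x) = -312 + x
t(R, c) = R/397 + 2*R*(136 + R)/397 (t(R, c) = ((136 + R)*(2*R) + R)/397 = (2*R*(136 + R) + R)*(1/397) = (R + 2*R*(136 + R))*(1/397) = R/397 + 2*R*(136 + R)/397)
(t(-536, -265) - 113387) + H(-345, -15) = ((1/397)*(-536)*(273 + 2*(-536)) - 113387) + (-312 - 15) = ((1/397)*(-536)*(273 - 1072) - 113387) - 327 = ((1/397)*(-536)*(-799) - 113387) - 327 = (428264/397 - 113387) - 327 = -44586375/397 - 327 = -44716194/397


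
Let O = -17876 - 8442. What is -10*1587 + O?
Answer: -42188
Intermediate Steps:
O = -26318
-10*1587 + O = -10*1587 - 26318 = -15870 - 26318 = -42188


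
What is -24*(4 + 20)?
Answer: -576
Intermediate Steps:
-24*(4 + 20) = -24*24 = -576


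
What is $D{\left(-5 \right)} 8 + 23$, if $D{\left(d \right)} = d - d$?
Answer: $23$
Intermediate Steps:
$D{\left(d \right)} = 0$
$D{\left(-5 \right)} 8 + 23 = 0 \cdot 8 + 23 = 0 + 23 = 23$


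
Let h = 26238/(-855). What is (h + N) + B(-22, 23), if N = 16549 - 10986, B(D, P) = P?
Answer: 1583264/285 ≈ 5555.3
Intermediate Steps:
h = -8746/285 (h = 26238*(-1/855) = -8746/285 ≈ -30.688)
N = 5563
(h + N) + B(-22, 23) = (-8746/285 + 5563) + 23 = 1576709/285 + 23 = 1583264/285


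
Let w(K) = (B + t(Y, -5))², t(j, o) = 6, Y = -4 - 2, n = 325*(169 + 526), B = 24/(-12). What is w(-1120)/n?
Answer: 16/225875 ≈ 7.0836e-5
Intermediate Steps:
B = -2 (B = 24*(-1/12) = -2)
n = 225875 (n = 325*695 = 225875)
Y = -6
w(K) = 16 (w(K) = (-2 + 6)² = 4² = 16)
w(-1120)/n = 16/225875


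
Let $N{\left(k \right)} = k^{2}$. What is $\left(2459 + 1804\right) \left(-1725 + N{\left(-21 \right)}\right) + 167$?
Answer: $-5473525$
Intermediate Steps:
$\left(2459 + 1804\right) \left(-1725 + N{\left(-21 \right)}\right) + 167 = \left(2459 + 1804\right) \left(-1725 + \left(-21\right)^{2}\right) + 167 = 4263 \left(-1725 + 441\right) + 167 = 4263 \left(-1284\right) + 167 = -5473692 + 167 = -5473525$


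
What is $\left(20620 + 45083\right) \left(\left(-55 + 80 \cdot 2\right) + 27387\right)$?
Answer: $1806306876$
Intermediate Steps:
$\left(20620 + 45083\right) \left(\left(-55 + 80 \cdot 2\right) + 27387\right) = 65703 \left(\left(-55 + 160\right) + 27387\right) = 65703 \left(105 + 27387\right) = 65703 \cdot 27492 = 1806306876$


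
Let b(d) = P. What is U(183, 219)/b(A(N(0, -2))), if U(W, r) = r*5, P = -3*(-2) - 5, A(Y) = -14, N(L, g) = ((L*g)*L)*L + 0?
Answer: 1095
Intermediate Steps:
N(L, g) = g*L**3 (N(L, g) = (g*L**2)*L + 0 = g*L**3 + 0 = g*L**3)
P = 1 (P = 6 - 5 = 1)
U(W, r) = 5*r
b(d) = 1
U(183, 219)/b(A(N(0, -2))) = (5*219)/1 = 1095*1 = 1095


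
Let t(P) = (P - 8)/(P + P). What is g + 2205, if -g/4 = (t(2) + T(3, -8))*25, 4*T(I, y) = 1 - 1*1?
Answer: 2355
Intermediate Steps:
T(I, y) = 0 (T(I, y) = (1 - 1*1)/4 = (1 - 1)/4 = (1/4)*0 = 0)
t(P) = (-8 + P)/(2*P) (t(P) = (-8 + P)/((2*P)) = (-8 + P)*(1/(2*P)) = (-8 + P)/(2*P))
g = 150 (g = -4*((1/2)*(-8 + 2)/2 + 0)*25 = -4*((1/2)*(1/2)*(-6) + 0)*25 = -4*(-3/2 + 0)*25 = -(-6)*25 = -4*(-75/2) = 150)
g + 2205 = 150 + 2205 = 2355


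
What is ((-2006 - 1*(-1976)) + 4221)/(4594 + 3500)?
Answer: 1397/2698 ≈ 0.51779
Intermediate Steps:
((-2006 - 1*(-1976)) + 4221)/(4594 + 3500) = ((-2006 + 1976) + 4221)/8094 = (-30 + 4221)*(1/8094) = 4191*(1/8094) = 1397/2698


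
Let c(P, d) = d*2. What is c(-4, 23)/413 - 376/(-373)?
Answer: 172446/154049 ≈ 1.1194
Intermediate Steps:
c(P, d) = 2*d
c(-4, 23)/413 - 376/(-373) = (2*23)/413 - 376/(-373) = 46*(1/413) - 376*(-1/373) = 46/413 + 376/373 = 172446/154049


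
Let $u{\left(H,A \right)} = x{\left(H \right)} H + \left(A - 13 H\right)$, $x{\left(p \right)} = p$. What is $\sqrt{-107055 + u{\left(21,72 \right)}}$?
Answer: $i \sqrt{106815} \approx 326.83 i$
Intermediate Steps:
$u{\left(H,A \right)} = A + H^{2} - 13 H$ ($u{\left(H,A \right)} = H H + \left(A - 13 H\right) = H^{2} + \left(A - 13 H\right) = A + H^{2} - 13 H$)
$\sqrt{-107055 + u{\left(21,72 \right)}} = \sqrt{-107055 + \left(72 + 21^{2} - 273\right)} = \sqrt{-107055 + \left(72 + 441 - 273\right)} = \sqrt{-107055 + 240} = \sqrt{-106815} = i \sqrt{106815}$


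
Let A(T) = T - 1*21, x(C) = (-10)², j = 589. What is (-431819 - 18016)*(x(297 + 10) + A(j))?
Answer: -300489780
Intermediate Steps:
x(C) = 100
A(T) = -21 + T (A(T) = T - 21 = -21 + T)
(-431819 - 18016)*(x(297 + 10) + A(j)) = (-431819 - 18016)*(100 + (-21 + 589)) = -449835*(100 + 568) = -449835*668 = -300489780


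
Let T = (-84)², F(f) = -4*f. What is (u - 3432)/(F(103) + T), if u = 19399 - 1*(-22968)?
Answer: 38935/6644 ≈ 5.8602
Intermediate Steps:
T = 7056
u = 42367 (u = 19399 + 22968 = 42367)
(u - 3432)/(F(103) + T) = (42367 - 3432)/(-4*103 + 7056) = 38935/(-412 + 7056) = 38935/6644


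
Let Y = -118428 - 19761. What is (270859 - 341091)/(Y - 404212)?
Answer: 70232/542401 ≈ 0.12948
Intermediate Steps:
Y = -138189
(270859 - 341091)/(Y - 404212) = (270859 - 341091)/(-138189 - 404212) = -70232/(-542401) = -70232*(-1/542401) = 70232/542401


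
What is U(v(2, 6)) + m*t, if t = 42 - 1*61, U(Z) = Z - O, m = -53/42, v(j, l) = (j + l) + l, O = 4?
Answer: 1427/42 ≈ 33.976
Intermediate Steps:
v(j, l) = j + 2*l
m = -53/42 (m = -53*1/42 = -53/42 ≈ -1.2619)
U(Z) = -4 + Z (U(Z) = Z - 1*4 = Z - 4 = -4 + Z)
t = -19 (t = 42 - 61 = -19)
U(v(2, 6)) + m*t = (-4 + (2 + 2*6)) - 53/42*(-19) = (-4 + (2 + 12)) + 1007/42 = (-4 + 14) + 1007/42 = 10 + 1007/42 = 1427/42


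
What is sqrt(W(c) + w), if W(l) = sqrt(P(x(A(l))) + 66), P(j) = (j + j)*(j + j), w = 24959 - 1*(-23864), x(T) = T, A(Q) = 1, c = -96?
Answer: sqrt(48823 + sqrt(70)) ≈ 220.98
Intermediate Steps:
w = 48823 (w = 24959 + 23864 = 48823)
P(j) = 4*j**2 (P(j) = (2*j)*(2*j) = 4*j**2)
W(l) = sqrt(70) (W(l) = sqrt(4*1**2 + 66) = sqrt(4*1 + 66) = sqrt(4 + 66) = sqrt(70))
sqrt(W(c) + w) = sqrt(sqrt(70) + 48823) = sqrt(48823 + sqrt(70))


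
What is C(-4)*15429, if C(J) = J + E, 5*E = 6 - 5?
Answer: -293151/5 ≈ -58630.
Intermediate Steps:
E = ⅕ (E = (6 - 5)/5 = (⅕)*1 = ⅕ ≈ 0.20000)
C(J) = ⅕ + J (C(J) = J + ⅕ = ⅕ + J)
C(-4)*15429 = (⅕ - 4)*15429 = -19/5*15429 = -293151/5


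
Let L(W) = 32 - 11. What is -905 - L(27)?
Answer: -926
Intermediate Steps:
L(W) = 21
-905 - L(27) = -905 - 1*21 = -905 - 21 = -926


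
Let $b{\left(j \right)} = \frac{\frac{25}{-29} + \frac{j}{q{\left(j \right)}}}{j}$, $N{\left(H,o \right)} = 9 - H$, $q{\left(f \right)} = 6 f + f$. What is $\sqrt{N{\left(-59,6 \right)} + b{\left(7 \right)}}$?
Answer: $\frac{\sqrt{2797978}}{203} \approx 8.24$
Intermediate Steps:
$q{\left(f \right)} = 7 f$
$b{\left(j \right)} = - \frac{146}{203 j}$ ($b{\left(j \right)} = \frac{\frac{25}{-29} + \frac{j}{7 j}}{j} = \frac{25 \left(- \frac{1}{29}\right) + j \frac{1}{7 j}}{j} = \frac{- \frac{25}{29} + \frac{1}{7}}{j} = - \frac{146}{203 j}$)
$\sqrt{N{\left(-59,6 \right)} + b{\left(7 \right)}} = \sqrt{\left(9 - -59\right) - \frac{146}{203 \cdot 7}} = \sqrt{\left(9 + 59\right) - \frac{146}{1421}} = \sqrt{68 - \frac{146}{1421}} = \sqrt{\frac{96482}{1421}} = \frac{\sqrt{2797978}}{203}$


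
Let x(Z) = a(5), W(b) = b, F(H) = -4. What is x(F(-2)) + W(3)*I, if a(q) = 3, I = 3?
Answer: 12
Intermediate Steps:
x(Z) = 3
x(F(-2)) + W(3)*I = 3 + 3*3 = 3 + 9 = 12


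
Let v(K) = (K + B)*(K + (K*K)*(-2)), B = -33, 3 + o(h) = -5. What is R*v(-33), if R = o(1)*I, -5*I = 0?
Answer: 0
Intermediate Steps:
o(h) = -8 (o(h) = -3 - 5 = -8)
I = 0 (I = -⅕*0 = 0)
v(K) = (-33 + K)*(K - 2*K²) (v(K) = (K - 33)*(K + (K*K)*(-2)) = (-33 + K)*(K + K²*(-2)) = (-33 + K)*(K - 2*K²))
R = 0 (R = -8*0 = 0)
R*v(-33) = 0*(-33*(-33 - 2*(-33)² + 67*(-33))) = 0*(-33*(-33 - 2*1089 - 2211)) = 0*(-33*(-33 - 2178 - 2211)) = 0*(-33*(-4422)) = 0*145926 = 0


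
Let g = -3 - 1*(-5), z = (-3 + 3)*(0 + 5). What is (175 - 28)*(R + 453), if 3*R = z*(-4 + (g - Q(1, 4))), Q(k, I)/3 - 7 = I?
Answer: 66591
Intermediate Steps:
Q(k, I) = 21 + 3*I
z = 0 (z = 0*5 = 0)
g = 2 (g = -3 + 5 = 2)
R = 0 (R = (0*(-4 + (2 - (21 + 3*4))))/3 = (0*(-4 + (2 - (21 + 12))))/3 = (0*(-4 + (2 - 1*33)))/3 = (0*(-4 + (2 - 33)))/3 = (0*(-4 - 31))/3 = (0*(-35))/3 = (⅓)*0 = 0)
(175 - 28)*(R + 453) = (175 - 28)*(0 + 453) = 147*453 = 66591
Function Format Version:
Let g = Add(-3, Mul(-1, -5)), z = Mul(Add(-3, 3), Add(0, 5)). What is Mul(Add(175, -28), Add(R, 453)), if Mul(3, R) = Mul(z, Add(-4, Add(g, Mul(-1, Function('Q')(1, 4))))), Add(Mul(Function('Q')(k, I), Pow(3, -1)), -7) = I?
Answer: 66591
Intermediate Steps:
Function('Q')(k, I) = Add(21, Mul(3, I))
z = 0 (z = Mul(0, 5) = 0)
g = 2 (g = Add(-3, 5) = 2)
R = 0 (R = Mul(Rational(1, 3), Mul(0, Add(-4, Add(2, Mul(-1, Add(21, Mul(3, 4))))))) = Mul(Rational(1, 3), Mul(0, Add(-4, Add(2, Mul(-1, Add(21, 12)))))) = Mul(Rational(1, 3), Mul(0, Add(-4, Add(2, Mul(-1, 33))))) = Mul(Rational(1, 3), Mul(0, Add(-4, Add(2, -33)))) = Mul(Rational(1, 3), Mul(0, Add(-4, -31))) = Mul(Rational(1, 3), Mul(0, -35)) = Mul(Rational(1, 3), 0) = 0)
Mul(Add(175, -28), Add(R, 453)) = Mul(Add(175, -28), Add(0, 453)) = Mul(147, 453) = 66591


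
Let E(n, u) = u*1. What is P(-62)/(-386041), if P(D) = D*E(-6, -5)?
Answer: -310/386041 ≈ -0.00080302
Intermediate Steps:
E(n, u) = u
P(D) = -5*D (P(D) = D*(-5) = -5*D)
P(-62)/(-386041) = -5*(-62)/(-386041) = 310*(-1/386041) = -310/386041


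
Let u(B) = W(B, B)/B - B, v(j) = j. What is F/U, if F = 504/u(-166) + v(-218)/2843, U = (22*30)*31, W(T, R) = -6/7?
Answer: 7377025/51002038302 ≈ 0.00014464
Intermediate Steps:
W(T, R) = -6/7 (W(T, R) = -6*1/7 = -6/7)
U = 20460 (U = 660*31 = 20460)
u(B) = -B - 6/(7*B) (u(B) = -6/(7*B) - B = -B - 6/(7*B))
F = 811472750/274204507 (F = 504/(-1*(-166) - 6/7/(-166)) - 218/2843 = 504/(166 - 6/7*(-1/166)) - 218*1/2843 = 504/(166 + 3/581) - 218/2843 = 504/(96449/581) - 218/2843 = 504*(581/96449) - 218/2843 = 292824/96449 - 218/2843 = 811472750/274204507 ≈ 2.9594)
F/U = (811472750/274204507)/20460 = (811472750/274204507)*(1/20460) = 7377025/51002038302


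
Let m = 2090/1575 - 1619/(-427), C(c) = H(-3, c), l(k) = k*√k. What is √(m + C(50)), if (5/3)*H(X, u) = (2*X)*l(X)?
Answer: √(209983655 + 443059470*I*√3)/6405 ≈ 3.5009 + 2.6716*I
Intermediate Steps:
l(k) = k^(3/2)
H(X, u) = 6*X^(5/2)/5 (H(X, u) = 3*((2*X)*X^(3/2))/5 = 3*(2*X^(5/2))/5 = 6*X^(5/2)/5)
C(c) = 54*I*√3/5 (C(c) = 6*(-3)^(5/2)/5 = 6*(9*I*√3)/5 = 54*I*√3/5)
m = 98353/19215 (m = 2090*(1/1575) - 1619*(-1/427) = 418/315 + 1619/427 = 98353/19215 ≈ 5.1186)
√(m + C(50)) = √(98353/19215 + 54*I*√3/5)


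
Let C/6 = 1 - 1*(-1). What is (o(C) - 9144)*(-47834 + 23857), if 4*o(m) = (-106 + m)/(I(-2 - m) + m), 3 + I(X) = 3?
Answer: 5263023431/24 ≈ 2.1929e+8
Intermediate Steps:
I(X) = 0 (I(X) = -3 + 3 = 0)
C = 12 (C = 6*(1 - 1*(-1)) = 6*(1 + 1) = 6*2 = 12)
o(m) = (-106 + m)/(4*m) (o(m) = ((-106 + m)/(0 + m))/4 = ((-106 + m)/m)/4 = (-106 + m)/(4*m))
(o(C) - 9144)*(-47834 + 23857) = ((¼)*(-106 + 12)/12 - 9144)*(-47834 + 23857) = ((¼)*(1/12)*(-94) - 9144)*(-23977) = (-47/24 - 9144)*(-23977) = -219503/24*(-23977) = 5263023431/24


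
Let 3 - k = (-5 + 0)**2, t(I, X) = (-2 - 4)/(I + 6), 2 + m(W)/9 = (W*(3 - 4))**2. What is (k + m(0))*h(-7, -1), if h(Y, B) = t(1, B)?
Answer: 240/7 ≈ 34.286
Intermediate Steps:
m(W) = -18 + 9*W**2 (m(W) = -18 + 9*(W*(3 - 4))**2 = -18 + 9*(W*(-1))**2 = -18 + 9*(-W)**2 = -18 + 9*W**2)
t(I, X) = -6/(6 + I)
h(Y, B) = -6/7 (h(Y, B) = -6/(6 + 1) = -6/7)
k = -22 (k = 3 - (-5 + 0)**2 = 3 - 1*(-5)**2 = 3 - 1*25 = 3 - 25 = -22)
(k + m(0))*h(-7, -1) = (-22 + (-18 + 9*0**2))*(-6/7) = (-22 + (-18 + 9*0))*(-6/7) = (-22 + (-18 + 0))*(-6/7) = (-22 - 18)*(-6/7) = -40*(-6/7) = 240/7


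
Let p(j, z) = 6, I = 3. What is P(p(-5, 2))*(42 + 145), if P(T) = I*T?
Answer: 3366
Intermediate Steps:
P(T) = 3*T
P(p(-5, 2))*(42 + 145) = (3*6)*(42 + 145) = 18*187 = 3366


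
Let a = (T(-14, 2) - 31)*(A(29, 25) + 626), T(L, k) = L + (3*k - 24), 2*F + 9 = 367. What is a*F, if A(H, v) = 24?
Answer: -7330050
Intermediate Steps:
F = 179 (F = -9/2 + (½)*367 = -9/2 + 367/2 = 179)
T(L, k) = -24 + L + 3*k (T(L, k) = L + (-24 + 3*k) = -24 + L + 3*k)
a = -40950 (a = ((-24 - 14 + 3*2) - 31)*(24 + 626) = ((-24 - 14 + 6) - 31)*650 = (-32 - 31)*650 = -63*650 = -40950)
a*F = -40950*179 = -7330050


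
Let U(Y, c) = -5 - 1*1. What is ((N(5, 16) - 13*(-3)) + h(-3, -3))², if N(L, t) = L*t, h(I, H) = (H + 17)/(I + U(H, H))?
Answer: 1117249/81 ≈ 13793.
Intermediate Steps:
U(Y, c) = -6 (U(Y, c) = -5 - 1 = -6)
h(I, H) = (17 + H)/(-6 + I) (h(I, H) = (H + 17)/(I - 6) = (17 + H)/(-6 + I))
((N(5, 16) - 13*(-3)) + h(-3, -3))² = ((5*16 - 13*(-3)) + (17 - 3)/(-6 - 3))² = ((80 + 39) + 14/(-9))² = (119 - ⅑*14)² = (119 - 14/9)² = (1057/9)² = 1117249/81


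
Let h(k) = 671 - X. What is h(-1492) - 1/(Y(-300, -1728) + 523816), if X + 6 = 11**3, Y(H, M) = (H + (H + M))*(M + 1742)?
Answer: -321260497/491224 ≈ -654.00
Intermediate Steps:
Y(H, M) = (1742 + M)*(M + 2*H) (Y(H, M) = (M + 2*H)*(1742 + M) = (1742 + M)*(M + 2*H))
X = 1325 (X = -6 + 11**3 = -6 + 1331 = 1325)
h(k) = -654 (h(k) = 671 - 1*1325 = 671 - 1325 = -654)
h(-1492) - 1/(Y(-300, -1728) + 523816) = -654 - 1/(((-1728)**2 + 1742*(-1728) + 3484*(-300) + 2*(-300)*(-1728)) + 523816) = -654 - 1/((2985984 - 3010176 - 1045200 + 1036800) + 523816) = -654 - 1/(-32592 + 523816) = -654 - 1/491224 = -321260497/491224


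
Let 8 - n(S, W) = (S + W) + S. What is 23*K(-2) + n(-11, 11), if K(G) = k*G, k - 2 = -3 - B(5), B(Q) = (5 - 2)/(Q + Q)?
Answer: 394/5 ≈ 78.800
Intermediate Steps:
n(S, W) = 8 - W - 2*S (n(S, W) = 8 - ((S + W) + S) = 8 - (W + 2*S) = 8 + (-W - 2*S) = 8 - W - 2*S)
B(Q) = 3/(2*Q) (B(Q) = 3/((2*Q)) = 3*(1/(2*Q)) = 3/(2*Q))
k = -13/10 (k = 2 + (-3 - 3/(2*5)) = 2 + (-3 - 1*3/10) = 2 + (-3 - 3/10) = 2 - 33/10 = -13/10 ≈ -1.3000)
K(G) = -13*G/10
23*K(-2) + n(-11, 11) = 23*(-13/10*(-2)) + (8 - 1*11 - 2*(-11)) = 23*(13/5) + (8 - 11 + 22) = 299/5 + 19 = 394/5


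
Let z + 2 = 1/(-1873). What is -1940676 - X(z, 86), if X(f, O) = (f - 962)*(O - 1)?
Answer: -3481412443/1873 ≈ -1.8587e+6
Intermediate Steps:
z = -3747/1873 (z = -2 + 1/(-1873) = -2 - 1/1873 = -3747/1873 ≈ -2.0005)
X(f, O) = (-1 + O)*(-962 + f) (X(f, O) = (-962 + f)*(-1 + O) = (-1 + O)*(-962 + f))
-1940676 - X(z, 86) = -1940676 - (962 - 1*(-3747/1873) - 962*86 + 86*(-3747/1873)) = -1940676 - (962 + 3747/1873 - 82732 - 322242/1873) = -1940676 - 1*(-153473705/1873) = -1940676 + 153473705/1873 = -3481412443/1873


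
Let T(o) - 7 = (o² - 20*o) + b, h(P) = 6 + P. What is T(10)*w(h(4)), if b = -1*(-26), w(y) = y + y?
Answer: -1340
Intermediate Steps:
w(y) = 2*y
b = 26
T(o) = 33 + o² - 20*o (T(o) = 7 + ((o² - 20*o) + 26) = 7 + (26 + o² - 20*o) = 33 + o² - 20*o)
T(10)*w(h(4)) = (33 + 10² - 20*10)*(2*(6 + 4)) = (33 + 100 - 200)*(2*10) = -67*20 = -1340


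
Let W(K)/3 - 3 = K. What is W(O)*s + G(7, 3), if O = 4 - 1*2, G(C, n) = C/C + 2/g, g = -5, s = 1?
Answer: 78/5 ≈ 15.600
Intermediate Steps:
G(C, n) = ⅗ (G(C, n) = C/C + 2/(-5) = 1 + 2*(-⅕) = 1 - ⅖ = ⅗)
O = 2 (O = 4 - 2 = 2)
W(K) = 9 + 3*K
W(O)*s + G(7, 3) = (9 + 3*2)*1 + ⅗ = (9 + 6)*1 + ⅗ = 15*1 + ⅗ = 15 + ⅗ = 78/5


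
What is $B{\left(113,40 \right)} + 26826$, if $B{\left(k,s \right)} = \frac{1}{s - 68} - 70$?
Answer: $\frac{749167}{28} \approx 26756.0$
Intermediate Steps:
$B{\left(k,s \right)} = -70 + \frac{1}{-68 + s}$ ($B{\left(k,s \right)} = \frac{1}{-68 + s} - 70 = -70 + \frac{1}{-68 + s}$)
$B{\left(113,40 \right)} + 26826 = \frac{4761 - 2800}{-68 + 40} + 26826 = \frac{4761 - 2800}{-28} + 26826 = \left(- \frac{1}{28}\right) 1961 + 26826 = - \frac{1961}{28} + 26826 = \frac{749167}{28}$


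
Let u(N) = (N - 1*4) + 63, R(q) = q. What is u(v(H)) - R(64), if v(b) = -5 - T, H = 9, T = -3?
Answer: -7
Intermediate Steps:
v(b) = -2 (v(b) = -5 - 1*(-3) = -5 + 3 = -2)
u(N) = 59 + N (u(N) = (N - 4) + 63 = (-4 + N) + 63 = 59 + N)
u(v(H)) - R(64) = (59 - 2) - 1*64 = 57 - 64 = -7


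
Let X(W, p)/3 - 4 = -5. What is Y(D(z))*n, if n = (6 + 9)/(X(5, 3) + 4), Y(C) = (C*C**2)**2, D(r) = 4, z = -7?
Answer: 61440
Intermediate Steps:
X(W, p) = -3 (X(W, p) = 12 + 3*(-5) = 12 - 15 = -3)
Y(C) = C**6 (Y(C) = (C**3)**2 = C**6)
n = 15 (n = (6 + 9)/(-3 + 4) = 15/1 = 15*1 = 15)
Y(D(z))*n = 4**6*15 = 4096*15 = 61440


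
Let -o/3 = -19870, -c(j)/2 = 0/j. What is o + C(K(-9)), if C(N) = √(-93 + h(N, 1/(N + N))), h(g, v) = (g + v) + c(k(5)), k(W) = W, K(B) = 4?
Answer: 59610 + 3*I*√158/4 ≈ 59610.0 + 9.4274*I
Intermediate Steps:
c(j) = 0 (c(j) = -0/j = -2*0 = 0)
o = 59610 (o = -3*(-19870) = 59610)
h(g, v) = g + v (h(g, v) = (g + v) + 0 = g + v)
C(N) = √(-93 + N + 1/(2*N)) (C(N) = √(-93 + (N + 1/(N + N))) = √(-93 + (N + 1/(2*N))) = √(-93 + N + 1/(2*N)))
o + C(K(-9)) = 59610 + √(-372 + 2/4 + 4*4)/2 = 59610 + √(-372 + 2*(¼) + 16)/2 = 59610 + √(-372 + ½ + 16)/2 = 59610 + √(-711/2)/2 = 59610 + (3*I*√158/2)/2 = 59610 + 3*I*√158/4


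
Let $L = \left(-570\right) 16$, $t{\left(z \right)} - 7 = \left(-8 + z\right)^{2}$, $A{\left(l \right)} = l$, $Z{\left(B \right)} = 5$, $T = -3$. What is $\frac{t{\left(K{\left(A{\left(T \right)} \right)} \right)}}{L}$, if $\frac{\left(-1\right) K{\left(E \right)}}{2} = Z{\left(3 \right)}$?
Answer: $- \frac{331}{9120} \approx -0.036294$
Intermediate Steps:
$K{\left(E \right)} = -10$ ($K{\left(E \right)} = \left(-2\right) 5 = -10$)
$t{\left(z \right)} = 7 + \left(-8 + z\right)^{2}$
$L = -9120$
$\frac{t{\left(K{\left(A{\left(T \right)} \right)} \right)}}{L} = \frac{7 + \left(-8 - 10\right)^{2}}{-9120} = \left(7 + \left(-18\right)^{2}\right) \left(- \frac{1}{9120}\right) = \left(7 + 324\right) \left(- \frac{1}{9120}\right) = 331 \left(- \frac{1}{9120}\right) = - \frac{331}{9120}$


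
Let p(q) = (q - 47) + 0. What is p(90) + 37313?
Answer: 37356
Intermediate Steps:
p(q) = -47 + q (p(q) = (-47 + q) + 0 = -47 + q)
p(90) + 37313 = (-47 + 90) + 37313 = 43 + 37313 = 37356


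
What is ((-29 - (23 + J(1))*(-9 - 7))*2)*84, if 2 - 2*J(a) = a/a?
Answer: 58296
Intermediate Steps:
J(a) = ½ (J(a) = 1 - a/(2*a) = 1 - ½*1 = 1 - ½ = ½)
((-29 - (23 + J(1))*(-9 - 7))*2)*84 = ((-29 - (23 + ½)*(-9 - 7))*2)*84 = ((-29 - 47*(-16)/2)*2)*84 = ((-29 - 1*(-376))*2)*84 = ((-29 + 376)*2)*84 = (347*2)*84 = 694*84 = 58296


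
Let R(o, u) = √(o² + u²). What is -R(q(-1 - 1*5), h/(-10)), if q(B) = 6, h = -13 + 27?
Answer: -√949/5 ≈ -6.1612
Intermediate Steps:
h = 14
-R(q(-1 - 1*5), h/(-10)) = -√(6² + (14/(-10))²) = -√(36 + (14*(-⅒))²) = -√(36 + (-7/5)²) = -√(36 + 49/25) = -√(949/25) = -√949/5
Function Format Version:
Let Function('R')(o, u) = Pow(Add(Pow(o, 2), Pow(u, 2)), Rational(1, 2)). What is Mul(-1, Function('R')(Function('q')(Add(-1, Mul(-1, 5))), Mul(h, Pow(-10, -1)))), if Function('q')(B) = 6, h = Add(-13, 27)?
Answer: Mul(Rational(-1, 5), Pow(949, Rational(1, 2))) ≈ -6.1612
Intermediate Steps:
h = 14
Mul(-1, Function('R')(Function('q')(Add(-1, Mul(-1, 5))), Mul(h, Pow(-10, -1)))) = Mul(-1, Pow(Add(Pow(6, 2), Pow(Mul(14, Pow(-10, -1)), 2)), Rational(1, 2))) = Mul(-1, Pow(Add(36, Pow(Mul(14, Rational(-1, 10)), 2)), Rational(1, 2))) = Mul(-1, Pow(Add(36, Pow(Rational(-7, 5), 2)), Rational(1, 2))) = Mul(-1, Pow(Add(36, Rational(49, 25)), Rational(1, 2))) = Mul(-1, Pow(Rational(949, 25), Rational(1, 2))) = Mul(-1, Mul(Rational(1, 5), Pow(949, Rational(1, 2)))) = Mul(Rational(-1, 5), Pow(949, Rational(1, 2)))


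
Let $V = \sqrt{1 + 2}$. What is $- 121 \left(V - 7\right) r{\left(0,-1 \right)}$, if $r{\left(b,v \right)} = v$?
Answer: $-847 + 121 \sqrt{3} \approx -637.42$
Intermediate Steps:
$V = \sqrt{3} \approx 1.732$
$- 121 \left(V - 7\right) r{\left(0,-1 \right)} = - 121 \left(\sqrt{3} - 7\right) \left(-1\right) = - 121 \left(-7 + \sqrt{3}\right) \left(-1\right) = - 121 \left(7 - \sqrt{3}\right) = -847 + 121 \sqrt{3}$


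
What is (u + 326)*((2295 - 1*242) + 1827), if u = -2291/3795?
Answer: 958266104/759 ≈ 1.2625e+6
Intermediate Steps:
u = -2291/3795 (u = -2291*1/3795 = -2291/3795 ≈ -0.60369)
(u + 326)*((2295 - 1*242) + 1827) = (-2291/3795 + 326)*((2295 - 1*242) + 1827) = 1234879*((2295 - 242) + 1827)/3795 = 1234879*(2053 + 1827)/3795 = (1234879/3795)*3880 = 958266104/759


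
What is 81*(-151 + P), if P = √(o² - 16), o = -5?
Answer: -11988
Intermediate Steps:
P = 3 (P = √((-5)² - 16) = √(25 - 16) = √9 = 3)
81*(-151 + P) = 81*(-151 + 3) = 81*(-148) = -11988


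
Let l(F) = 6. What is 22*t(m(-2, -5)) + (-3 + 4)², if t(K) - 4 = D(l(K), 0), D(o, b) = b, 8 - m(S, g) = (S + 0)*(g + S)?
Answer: 89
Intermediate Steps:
m(S, g) = 8 - S*(S + g) (m(S, g) = 8 - (S + 0)*(g + S) = 8 - S*(S + g))
t(K) = 4 (t(K) = 4 + 0 = 4)
22*t(m(-2, -5)) + (-3 + 4)² = 22*4 + (-3 + 4)² = 88 + 1² = 88 + 1 = 89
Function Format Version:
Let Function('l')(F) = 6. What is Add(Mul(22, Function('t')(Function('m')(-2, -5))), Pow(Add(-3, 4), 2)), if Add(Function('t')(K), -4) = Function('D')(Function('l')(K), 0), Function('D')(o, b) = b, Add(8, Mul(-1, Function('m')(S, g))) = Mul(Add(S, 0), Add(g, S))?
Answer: 89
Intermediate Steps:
Function('m')(S, g) = Add(8, Mul(-1, S, Add(S, g))) (Function('m')(S, g) = Add(8, Mul(-1, Mul(Add(S, 0), Add(g, S)))) = Add(8, Mul(-1, Mul(S, Add(S, g)))) = Add(8, Mul(-1, S, Add(S, g))))
Function('t')(K) = 4 (Function('t')(K) = Add(4, 0) = 4)
Add(Mul(22, Function('t')(Function('m')(-2, -5))), Pow(Add(-3, 4), 2)) = Add(Mul(22, 4), Pow(Add(-3, 4), 2)) = Add(88, Pow(1, 2)) = Add(88, 1) = 89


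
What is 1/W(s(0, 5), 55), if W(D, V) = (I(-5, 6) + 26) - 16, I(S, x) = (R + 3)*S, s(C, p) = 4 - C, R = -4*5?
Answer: 1/95 ≈ 0.010526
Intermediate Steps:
R = -20
I(S, x) = -17*S (I(S, x) = (-20 + 3)*S = -17*S)
W(D, V) = 95 (W(D, V) = (-17*(-5) + 26) - 16 = (85 + 26) - 16 = 111 - 16 = 95)
1/W(s(0, 5), 55) = 1/95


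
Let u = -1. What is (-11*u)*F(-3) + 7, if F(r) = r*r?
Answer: 106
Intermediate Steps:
F(r) = r²
(-11*u)*F(-3) + 7 = -11*(-1)*(-3)² + 7 = 11*9 + 7 = 99 + 7 = 106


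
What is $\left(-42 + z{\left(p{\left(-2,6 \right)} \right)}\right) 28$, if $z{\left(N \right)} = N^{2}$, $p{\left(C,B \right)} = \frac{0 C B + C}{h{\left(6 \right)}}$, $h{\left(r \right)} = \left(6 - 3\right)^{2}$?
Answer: $- \frac{95144}{81} \approx -1174.6$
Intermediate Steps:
$h{\left(r \right)} = 9$ ($h{\left(r \right)} = 3^{2} = 9$)
$p{\left(C,B \right)} = \frac{C}{9}$ ($p{\left(C,B \right)} = \frac{0 C B + C}{9} = \left(0 B + C\right) \frac{1}{9} = \left(0 + C\right) \frac{1}{9} = C \frac{1}{9} = \frac{C}{9}$)
$\left(-42 + z{\left(p{\left(-2,6 \right)} \right)}\right) 28 = \left(-42 + \left(\frac{1}{9} \left(-2\right)\right)^{2}\right) 28 = \left(-42 + \left(- \frac{2}{9}\right)^{2}\right) 28 = \left(-42 + \frac{4}{81}\right) 28 = \left(- \frac{3398}{81}\right) 28 = - \frac{95144}{81}$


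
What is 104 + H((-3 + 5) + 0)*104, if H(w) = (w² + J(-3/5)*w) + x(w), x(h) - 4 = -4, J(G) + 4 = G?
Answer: -2184/5 ≈ -436.80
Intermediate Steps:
J(G) = -4 + G
x(h) = 0 (x(h) = 4 - 4 = 0)
H(w) = w² - 23*w/5 (H(w) = (w² + (-4 - 3/5)*w) + 0 = (w² + (-4 - 3*⅕)*w) + 0 = (w² + (-4 - ⅗)*w) + 0 = (w² - 23*w/5) + 0 = w² - 23*w/5)
104 + H((-3 + 5) + 0)*104 = 104 + (((-3 + 5) + 0)*(-23 + 5*((-3 + 5) + 0))/5)*104 = 104 + ((2 + 0)*(-23 + 5*(2 + 0))/5)*104 = 104 + ((⅕)*2*(-23 + 5*2))*104 = 104 + ((⅕)*2*(-23 + 10))*104 = 104 + ((⅕)*2*(-13))*104 = 104 - 26/5*104 = 104 - 2704/5 = -2184/5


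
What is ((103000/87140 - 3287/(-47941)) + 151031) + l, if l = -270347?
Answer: -24922338029483/208878937 ≈ -1.1931e+5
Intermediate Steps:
((103000/87140 - 3287/(-47941)) + 151031) + l = ((103000/87140 - 3287/(-47941)) + 151031) - 270347 = ((103000*(1/87140) - 3287*(-1/47941)) + 151031) - 270347 = ((5150/4357 + 3287/47941) + 151031) - 270347 = (261217609/208878937 + 151031) - 270347 = 31547455951656/208878937 - 270347 = -24922338029483/208878937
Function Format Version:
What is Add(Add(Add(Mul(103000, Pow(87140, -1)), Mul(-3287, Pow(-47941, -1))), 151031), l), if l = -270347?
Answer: Rational(-24922338029483, 208878937) ≈ -1.1931e+5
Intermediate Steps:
Add(Add(Add(Mul(103000, Pow(87140, -1)), Mul(-3287, Pow(-47941, -1))), 151031), l) = Add(Add(Add(Mul(103000, Pow(87140, -1)), Mul(-3287, Pow(-47941, -1))), 151031), -270347) = Add(Add(Add(Mul(103000, Rational(1, 87140)), Mul(-3287, Rational(-1, 47941))), 151031), -270347) = Add(Add(Add(Rational(5150, 4357), Rational(3287, 47941)), 151031), -270347) = Add(Add(Rational(261217609, 208878937), 151031), -270347) = Add(Rational(31547455951656, 208878937), -270347) = Rational(-24922338029483, 208878937)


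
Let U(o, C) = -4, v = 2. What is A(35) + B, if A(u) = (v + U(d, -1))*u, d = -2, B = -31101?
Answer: -31171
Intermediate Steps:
A(u) = -2*u (A(u) = (2 - 4)*u = -2*u)
A(35) + B = -2*35 - 31101 = -70 - 31101 = -31171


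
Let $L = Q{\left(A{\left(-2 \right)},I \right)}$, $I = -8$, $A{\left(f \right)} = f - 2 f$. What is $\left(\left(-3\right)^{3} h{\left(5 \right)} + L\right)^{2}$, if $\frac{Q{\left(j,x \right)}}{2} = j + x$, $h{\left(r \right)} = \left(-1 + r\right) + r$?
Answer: $65025$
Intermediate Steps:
$A{\left(f \right)} = - f$
$h{\left(r \right)} = -1 + 2 r$
$Q{\left(j,x \right)} = 2 j + 2 x$ ($Q{\left(j,x \right)} = 2 \left(j + x\right) = 2 j + 2 x$)
$L = -12$ ($L = 2 \left(\left(-1\right) \left(-2\right)\right) + 2 \left(-8\right) = 2 \cdot 2 - 16 = 4 - 16 = -12$)
$\left(\left(-3\right)^{3} h{\left(5 \right)} + L\right)^{2} = \left(\left(-3\right)^{3} \left(-1 + 2 \cdot 5\right) - 12\right)^{2} = \left(- 27 \left(-1 + 10\right) - 12\right)^{2} = \left(\left(-27\right) 9 - 12\right)^{2} = \left(-243 - 12\right)^{2} = \left(-255\right)^{2} = 65025$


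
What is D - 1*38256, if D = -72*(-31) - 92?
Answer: -36116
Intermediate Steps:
D = 2140 (D = 2232 - 92 = 2140)
D - 1*38256 = 2140 - 1*38256 = 2140 - 38256 = -36116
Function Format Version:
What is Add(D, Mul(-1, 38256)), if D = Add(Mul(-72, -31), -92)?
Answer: -36116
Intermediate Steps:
D = 2140 (D = Add(2232, -92) = 2140)
Add(D, Mul(-1, 38256)) = Add(2140, Mul(-1, 38256)) = Add(2140, -38256) = -36116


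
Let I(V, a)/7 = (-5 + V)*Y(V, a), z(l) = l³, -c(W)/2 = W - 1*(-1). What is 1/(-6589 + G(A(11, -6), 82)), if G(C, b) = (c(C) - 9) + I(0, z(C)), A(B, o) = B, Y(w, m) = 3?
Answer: -1/6727 ≈ -0.00014865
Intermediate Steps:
c(W) = -2 - 2*W (c(W) = -2*(W - 1*(-1)) = -2*(W + 1) = -2*(1 + W) = -2 - 2*W)
I(V, a) = -105 + 21*V (I(V, a) = 7*((-5 + V)*3) = 7*(-15 + 3*V) = -105 + 21*V)
G(C, b) = -116 - 2*C (G(C, b) = ((-2 - 2*C) - 9) + (-105 + 21*0) = (-11 - 2*C) + (-105 + 0) = (-11 - 2*C) - 105 = -116 - 2*C)
1/(-6589 + G(A(11, -6), 82)) = 1/(-6589 + (-116 - 2*11)) = 1/(-6589 + (-116 - 22)) = 1/(-6589 - 138) = 1/(-6727) = -1/6727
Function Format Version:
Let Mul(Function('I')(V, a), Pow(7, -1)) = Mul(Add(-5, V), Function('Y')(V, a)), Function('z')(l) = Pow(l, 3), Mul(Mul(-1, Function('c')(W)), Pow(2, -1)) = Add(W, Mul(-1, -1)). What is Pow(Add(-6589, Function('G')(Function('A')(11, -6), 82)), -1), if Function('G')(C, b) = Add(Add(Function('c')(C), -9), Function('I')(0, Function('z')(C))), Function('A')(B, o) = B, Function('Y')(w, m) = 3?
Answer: Rational(-1, 6727) ≈ -0.00014865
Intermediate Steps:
Function('c')(W) = Add(-2, Mul(-2, W)) (Function('c')(W) = Mul(-2, Add(W, Mul(-1, -1))) = Mul(-2, Add(W, 1)) = Mul(-2, Add(1, W)) = Add(-2, Mul(-2, W)))
Function('I')(V, a) = Add(-105, Mul(21, V)) (Function('I')(V, a) = Mul(7, Mul(Add(-5, V), 3)) = Mul(7, Add(-15, Mul(3, V))) = Add(-105, Mul(21, V)))
Function('G')(C, b) = Add(-116, Mul(-2, C)) (Function('G')(C, b) = Add(Add(Add(-2, Mul(-2, C)), -9), Add(-105, Mul(21, 0))) = Add(Add(-11, Mul(-2, C)), Add(-105, 0)) = Add(Add(-11, Mul(-2, C)), -105) = Add(-116, Mul(-2, C)))
Pow(Add(-6589, Function('G')(Function('A')(11, -6), 82)), -1) = Pow(Add(-6589, Add(-116, Mul(-2, 11))), -1) = Pow(Add(-6589, Add(-116, -22)), -1) = Pow(Add(-6589, -138), -1) = Pow(-6727, -1) = Rational(-1, 6727)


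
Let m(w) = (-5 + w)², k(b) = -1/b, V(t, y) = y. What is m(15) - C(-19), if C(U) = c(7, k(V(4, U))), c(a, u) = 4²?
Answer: 84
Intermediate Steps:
c(a, u) = 16
C(U) = 16
m(15) - C(-19) = (-5 + 15)² - 1*16 = 10² - 16 = 100 - 16 = 84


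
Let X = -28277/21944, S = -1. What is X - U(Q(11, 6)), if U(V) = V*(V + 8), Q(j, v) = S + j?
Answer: -3978197/21944 ≈ -181.29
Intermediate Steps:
Q(j, v) = -1 + j
U(V) = V*(8 + V)
X = -28277/21944 (X = -28277*1/21944 = -28277/21944 ≈ -1.2886)
X - U(Q(11, 6)) = -28277/21944 - (-1 + 11)*(8 + (-1 + 11)) = -28277/21944 - 10*(8 + 10) = -28277/21944 - 10*18 = -28277/21944 - 1*180 = -28277/21944 - 180 = -3978197/21944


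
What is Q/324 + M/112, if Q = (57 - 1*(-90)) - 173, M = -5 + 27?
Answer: 527/4536 ≈ 0.11618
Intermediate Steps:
M = 22
Q = -26 (Q = (57 + 90) - 173 = 147 - 173 = -26)
Q/324 + M/112 = -26/324 + 22/112 = -26*1/324 + 22*(1/112) = -13/162 + 11/56 = 527/4536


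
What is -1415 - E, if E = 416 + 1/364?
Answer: -666485/364 ≈ -1831.0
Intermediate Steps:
E = 151425/364 (E = 416 + 1/364 = 151425/364 ≈ 416.00)
-1415 - E = -1415 - 1*151425/364 = -1415 - 151425/364 = -666485/364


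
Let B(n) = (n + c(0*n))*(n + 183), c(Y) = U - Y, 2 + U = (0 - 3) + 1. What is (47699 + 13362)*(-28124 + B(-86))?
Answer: -2250342094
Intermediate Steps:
U = -4 (U = -2 + ((0 - 3) + 1) = -2 + (-3 + 1) = -2 - 2 = -4)
c(Y) = -4 - Y
B(n) = (-4 + n)*(183 + n) (B(n) = (n + (-4 - 0*n))*(n + 183) = (n + (-4 - 1*0))*(183 + n) = (n + (-4 + 0))*(183 + n) = (n - 4)*(183 + n) = (-4 + n)*(183 + n))
(47699 + 13362)*(-28124 + B(-86)) = (47699 + 13362)*(-28124 + (-732 + (-86)² + 179*(-86))) = 61061*(-28124 + (-732 + 7396 - 15394)) = 61061*(-28124 - 8730) = 61061*(-36854) = -2250342094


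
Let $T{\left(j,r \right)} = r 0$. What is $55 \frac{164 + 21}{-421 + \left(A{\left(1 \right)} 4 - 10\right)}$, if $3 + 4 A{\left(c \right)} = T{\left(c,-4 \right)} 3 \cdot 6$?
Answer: $- \frac{10175}{434} \approx -23.445$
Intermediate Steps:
$T{\left(j,r \right)} = 0$
$A{\left(c \right)} = - \frac{3}{4}$ ($A{\left(c \right)} = - \frac{3}{4} + \frac{0 \cdot 3 \cdot 6}{4} = - \frac{3}{4} + \frac{0 \cdot 6}{4} = - \frac{3}{4} + \frac{1}{4} \cdot 0 = - \frac{3}{4} + 0 = - \frac{3}{4}$)
$55 \frac{164 + 21}{-421 + \left(A{\left(1 \right)} 4 - 10\right)} = 55 \frac{164 + 21}{-421 - 13} = 55 \frac{185}{-421 - 13} = 55 \frac{185}{-434} = 55 \cdot 185 \left(- \frac{1}{434}\right) = 55 \left(- \frac{185}{434}\right) = - \frac{10175}{434}$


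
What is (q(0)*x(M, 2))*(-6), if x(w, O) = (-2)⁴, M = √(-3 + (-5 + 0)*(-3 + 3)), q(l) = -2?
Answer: 192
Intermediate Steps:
M = I*√3 (M = √(-3 - 5*0) = √(-3 + 0) = √(-3) = I*√3 ≈ 1.732*I)
x(w, O) = 16
(q(0)*x(M, 2))*(-6) = -2*16*(-6) = -32*(-6) = 192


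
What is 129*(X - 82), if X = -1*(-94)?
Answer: 1548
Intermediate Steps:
X = 94
129*(X - 82) = 129*(94 - 82) = 129*12 = 1548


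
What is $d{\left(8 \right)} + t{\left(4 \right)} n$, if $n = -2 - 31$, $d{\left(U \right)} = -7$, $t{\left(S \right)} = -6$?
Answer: $191$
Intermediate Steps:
$n = -33$
$d{\left(8 \right)} + t{\left(4 \right)} n = -7 - -198 = -7 + 198 = 191$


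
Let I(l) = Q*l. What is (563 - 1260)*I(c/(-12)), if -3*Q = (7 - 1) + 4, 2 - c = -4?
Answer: -3485/3 ≈ -1161.7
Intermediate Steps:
c = 6 (c = 2 - 1*(-4) = 2 + 4 = 6)
Q = -10/3 (Q = -((7 - 1) + 4)/3 = -(6 + 4)/3 = -⅓*10 = -10/3 ≈ -3.3333)
I(l) = -10*l/3
(563 - 1260)*I(c/(-12)) = (563 - 1260)*(-20/(-12)) = -(-6970)*6*(-1/12)/3 = -(-6970)*(-1)/(3*2) = -697*5/3 = -3485/3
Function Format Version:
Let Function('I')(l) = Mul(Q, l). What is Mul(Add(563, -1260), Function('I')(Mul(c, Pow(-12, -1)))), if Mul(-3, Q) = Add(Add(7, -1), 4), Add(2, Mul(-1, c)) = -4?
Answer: Rational(-3485, 3) ≈ -1161.7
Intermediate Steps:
c = 6 (c = Add(2, Mul(-1, -4)) = Add(2, 4) = 6)
Q = Rational(-10, 3) (Q = Mul(Rational(-1, 3), Add(Add(7, -1), 4)) = Mul(Rational(-1, 3), Add(6, 4)) = Mul(Rational(-1, 3), 10) = Rational(-10, 3) ≈ -3.3333)
Function('I')(l) = Mul(Rational(-10, 3), l)
Mul(Add(563, -1260), Function('I')(Mul(c, Pow(-12, -1)))) = Mul(Add(563, -1260), Mul(Rational(-10, 3), Mul(6, Pow(-12, -1)))) = Mul(-697, Mul(Rational(-10, 3), Mul(6, Rational(-1, 12)))) = Mul(-697, Mul(Rational(-10, 3), Rational(-1, 2))) = Mul(-697, Rational(5, 3)) = Rational(-3485, 3)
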